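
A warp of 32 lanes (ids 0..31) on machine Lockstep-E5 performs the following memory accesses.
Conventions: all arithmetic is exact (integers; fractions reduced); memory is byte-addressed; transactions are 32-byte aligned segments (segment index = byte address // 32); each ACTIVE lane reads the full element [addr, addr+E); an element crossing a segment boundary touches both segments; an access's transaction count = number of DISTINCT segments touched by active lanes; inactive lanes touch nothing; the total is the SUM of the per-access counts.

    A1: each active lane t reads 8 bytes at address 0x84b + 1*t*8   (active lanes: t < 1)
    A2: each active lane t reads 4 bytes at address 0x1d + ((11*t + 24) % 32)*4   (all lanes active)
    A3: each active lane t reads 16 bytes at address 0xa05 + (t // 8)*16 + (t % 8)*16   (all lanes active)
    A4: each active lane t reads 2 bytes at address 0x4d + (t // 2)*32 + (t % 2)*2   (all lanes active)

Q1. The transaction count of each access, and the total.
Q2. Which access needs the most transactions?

A1: 1 transaction
A2: 5 transactions
A3: 6 transactions
A4: 16 transactions

Answer: 1,5,6,16; total 28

Answer: A4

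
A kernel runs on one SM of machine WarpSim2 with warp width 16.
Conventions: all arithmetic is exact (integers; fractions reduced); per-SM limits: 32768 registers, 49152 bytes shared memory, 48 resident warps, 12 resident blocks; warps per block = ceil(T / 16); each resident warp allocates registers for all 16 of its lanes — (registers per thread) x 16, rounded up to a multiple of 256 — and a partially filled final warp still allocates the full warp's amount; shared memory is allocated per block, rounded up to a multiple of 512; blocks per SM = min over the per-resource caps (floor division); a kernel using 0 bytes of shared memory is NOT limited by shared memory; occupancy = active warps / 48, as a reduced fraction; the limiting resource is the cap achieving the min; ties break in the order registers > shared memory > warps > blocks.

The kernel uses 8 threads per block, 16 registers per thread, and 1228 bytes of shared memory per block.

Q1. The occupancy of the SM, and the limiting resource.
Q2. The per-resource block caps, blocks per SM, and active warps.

Answer: occupancy 1/4, limited by blocks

registers: 128 blocks
shared memory: 32 blocks
warps: 48 blocks
blocks: 12 blocks

Answer: 12 blocks, 12 active warps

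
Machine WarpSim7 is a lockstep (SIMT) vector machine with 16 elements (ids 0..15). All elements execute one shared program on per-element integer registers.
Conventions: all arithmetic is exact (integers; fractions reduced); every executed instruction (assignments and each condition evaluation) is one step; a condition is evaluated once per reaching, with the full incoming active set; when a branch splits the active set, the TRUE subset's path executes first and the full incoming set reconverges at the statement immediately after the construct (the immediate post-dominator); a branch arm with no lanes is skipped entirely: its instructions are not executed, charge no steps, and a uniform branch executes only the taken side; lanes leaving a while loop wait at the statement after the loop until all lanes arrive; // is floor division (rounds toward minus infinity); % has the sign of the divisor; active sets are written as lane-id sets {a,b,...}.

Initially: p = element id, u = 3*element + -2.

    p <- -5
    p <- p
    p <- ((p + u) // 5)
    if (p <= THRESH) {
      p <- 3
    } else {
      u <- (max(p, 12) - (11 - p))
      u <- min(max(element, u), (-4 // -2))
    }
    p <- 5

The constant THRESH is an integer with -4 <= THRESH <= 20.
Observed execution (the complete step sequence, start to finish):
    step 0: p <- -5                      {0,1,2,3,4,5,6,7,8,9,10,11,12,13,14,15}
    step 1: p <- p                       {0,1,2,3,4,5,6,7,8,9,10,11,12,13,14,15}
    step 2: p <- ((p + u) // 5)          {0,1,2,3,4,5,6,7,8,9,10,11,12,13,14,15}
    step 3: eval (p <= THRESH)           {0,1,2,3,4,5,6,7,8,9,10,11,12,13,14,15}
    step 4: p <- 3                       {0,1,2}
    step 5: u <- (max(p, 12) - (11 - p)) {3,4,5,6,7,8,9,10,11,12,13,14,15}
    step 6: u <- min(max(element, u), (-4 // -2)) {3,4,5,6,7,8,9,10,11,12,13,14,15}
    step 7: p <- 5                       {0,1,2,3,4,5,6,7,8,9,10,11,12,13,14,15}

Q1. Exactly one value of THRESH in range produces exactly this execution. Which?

Answer: THRESH = -1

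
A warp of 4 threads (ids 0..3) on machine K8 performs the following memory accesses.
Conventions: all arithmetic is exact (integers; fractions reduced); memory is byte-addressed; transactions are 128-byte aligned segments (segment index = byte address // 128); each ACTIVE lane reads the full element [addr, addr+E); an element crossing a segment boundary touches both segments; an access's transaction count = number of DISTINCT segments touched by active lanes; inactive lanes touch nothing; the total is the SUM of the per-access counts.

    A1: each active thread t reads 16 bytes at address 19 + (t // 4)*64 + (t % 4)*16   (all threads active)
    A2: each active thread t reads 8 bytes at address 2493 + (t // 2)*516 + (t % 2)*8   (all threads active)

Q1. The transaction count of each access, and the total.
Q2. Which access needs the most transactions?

A1: 1 transaction
A2: 2 transactions

Answer: 1,2; total 3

Answer: A2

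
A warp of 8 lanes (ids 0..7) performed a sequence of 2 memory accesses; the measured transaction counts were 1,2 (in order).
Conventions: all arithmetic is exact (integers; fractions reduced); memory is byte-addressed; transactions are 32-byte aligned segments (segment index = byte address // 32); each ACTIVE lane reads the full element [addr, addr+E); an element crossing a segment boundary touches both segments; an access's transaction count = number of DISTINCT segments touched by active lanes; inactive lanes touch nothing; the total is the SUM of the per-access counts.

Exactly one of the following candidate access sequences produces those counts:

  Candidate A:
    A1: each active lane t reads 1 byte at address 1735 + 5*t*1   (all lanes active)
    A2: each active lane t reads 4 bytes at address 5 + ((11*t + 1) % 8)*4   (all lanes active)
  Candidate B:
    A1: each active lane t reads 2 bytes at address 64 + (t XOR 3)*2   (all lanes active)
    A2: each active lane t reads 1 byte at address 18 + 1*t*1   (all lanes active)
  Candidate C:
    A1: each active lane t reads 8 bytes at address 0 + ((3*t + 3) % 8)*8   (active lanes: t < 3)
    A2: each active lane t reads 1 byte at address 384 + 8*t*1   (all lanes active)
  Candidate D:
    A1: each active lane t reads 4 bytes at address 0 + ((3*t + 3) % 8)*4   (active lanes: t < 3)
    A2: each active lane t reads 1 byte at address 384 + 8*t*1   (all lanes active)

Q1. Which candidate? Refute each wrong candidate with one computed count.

A: A1 gives 2 transactions, not 1
B: A2 gives 1 transaction, not 2
C: A1 gives 2 transactions, not 1
D: all counts match (1,2)

Answer: D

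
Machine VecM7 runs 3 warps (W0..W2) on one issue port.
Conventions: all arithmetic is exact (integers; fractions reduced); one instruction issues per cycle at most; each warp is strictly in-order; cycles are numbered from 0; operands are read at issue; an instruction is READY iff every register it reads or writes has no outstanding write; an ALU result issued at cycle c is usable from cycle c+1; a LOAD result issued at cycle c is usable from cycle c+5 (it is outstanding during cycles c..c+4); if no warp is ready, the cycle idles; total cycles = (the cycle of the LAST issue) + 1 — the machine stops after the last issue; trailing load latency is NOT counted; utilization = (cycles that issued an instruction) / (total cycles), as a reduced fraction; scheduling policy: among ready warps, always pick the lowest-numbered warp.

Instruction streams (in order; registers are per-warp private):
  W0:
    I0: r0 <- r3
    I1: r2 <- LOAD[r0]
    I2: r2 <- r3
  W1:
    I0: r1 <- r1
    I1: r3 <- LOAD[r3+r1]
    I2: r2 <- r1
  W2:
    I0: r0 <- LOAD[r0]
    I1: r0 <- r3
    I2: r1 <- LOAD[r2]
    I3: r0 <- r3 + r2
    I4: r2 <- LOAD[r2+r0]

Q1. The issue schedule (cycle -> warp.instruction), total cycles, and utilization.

cycle 0: W0.I0
cycle 1: W0.I1
cycle 2: W1.I0
cycle 3: W1.I1
cycle 4: W1.I2
cycle 5: W2.I0
cycle 6: W0.I2
cycle 7: idle
cycle 8: idle
cycle 9: idle
cycle 10: W2.I1
cycle 11: W2.I2
cycle 12: W2.I3
cycle 13: W2.I4

Answer: 14 cycles, utilization 11/14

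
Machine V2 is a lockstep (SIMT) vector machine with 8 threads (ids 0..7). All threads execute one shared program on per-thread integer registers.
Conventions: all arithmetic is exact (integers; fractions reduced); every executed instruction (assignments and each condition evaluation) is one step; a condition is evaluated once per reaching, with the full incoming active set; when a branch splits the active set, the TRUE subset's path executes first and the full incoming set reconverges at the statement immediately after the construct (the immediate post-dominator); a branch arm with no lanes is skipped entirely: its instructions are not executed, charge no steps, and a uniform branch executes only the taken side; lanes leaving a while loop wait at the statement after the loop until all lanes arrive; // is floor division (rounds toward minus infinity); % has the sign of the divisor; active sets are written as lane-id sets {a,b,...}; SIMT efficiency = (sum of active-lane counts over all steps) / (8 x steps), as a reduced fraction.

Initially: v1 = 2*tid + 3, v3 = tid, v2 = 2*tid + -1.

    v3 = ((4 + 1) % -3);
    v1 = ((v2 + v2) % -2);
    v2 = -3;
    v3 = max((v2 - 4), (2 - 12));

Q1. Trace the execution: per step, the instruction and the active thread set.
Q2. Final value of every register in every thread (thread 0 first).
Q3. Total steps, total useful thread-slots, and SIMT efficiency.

step 0: v3 <- ((4 + 1) % -3)         {0,1,2,3,4,5,6,7}
step 1: v1 <- ((v2 + v2) % -2)       {0,1,2,3,4,5,6,7}
step 2: v2 <- -3                     {0,1,2,3,4,5,6,7}
step 3: v3 <- max((v2 - 4), (2 - 12)) {0,1,2,3,4,5,6,7}

Answer: 4 steps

v1: 0,0,0,0,0,0,0,0
v3: -7,-7,-7,-7,-7,-7,-7,-7
v2: -3,-3,-3,-3,-3,-3,-3,-3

steps = 4; useful = 32; efficiency = 32/32 = 1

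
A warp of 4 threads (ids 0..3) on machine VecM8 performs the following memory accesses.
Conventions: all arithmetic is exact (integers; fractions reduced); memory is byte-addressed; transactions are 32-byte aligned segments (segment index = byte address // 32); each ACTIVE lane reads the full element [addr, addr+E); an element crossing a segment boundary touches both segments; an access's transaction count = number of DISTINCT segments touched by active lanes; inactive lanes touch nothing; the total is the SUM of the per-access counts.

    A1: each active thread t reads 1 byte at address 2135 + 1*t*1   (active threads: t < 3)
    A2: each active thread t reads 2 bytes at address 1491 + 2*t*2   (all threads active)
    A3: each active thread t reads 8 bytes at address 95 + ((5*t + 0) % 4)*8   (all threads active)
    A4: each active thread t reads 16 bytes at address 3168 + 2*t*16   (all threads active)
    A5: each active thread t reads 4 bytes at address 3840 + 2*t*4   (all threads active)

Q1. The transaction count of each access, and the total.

A1: 1 transaction
A2: 2 transactions
A3: 2 transactions
A4: 4 transactions
A5: 1 transaction

Answer: 1,2,2,4,1; total 10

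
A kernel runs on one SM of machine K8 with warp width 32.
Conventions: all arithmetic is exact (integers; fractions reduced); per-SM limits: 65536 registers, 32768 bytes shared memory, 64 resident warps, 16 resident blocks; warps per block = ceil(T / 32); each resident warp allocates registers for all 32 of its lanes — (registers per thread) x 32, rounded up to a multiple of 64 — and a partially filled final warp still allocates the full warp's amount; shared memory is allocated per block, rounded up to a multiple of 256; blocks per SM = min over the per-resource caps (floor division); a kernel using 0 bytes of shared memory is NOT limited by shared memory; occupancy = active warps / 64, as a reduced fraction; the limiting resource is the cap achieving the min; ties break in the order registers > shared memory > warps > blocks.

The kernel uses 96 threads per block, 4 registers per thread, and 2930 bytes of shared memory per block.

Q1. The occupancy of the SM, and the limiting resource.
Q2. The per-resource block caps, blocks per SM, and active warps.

Answer: occupancy 15/32, limited by shared memory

registers: 170 blocks
shared memory: 10 blocks
warps: 21 blocks
blocks: 16 blocks

Answer: 10 blocks, 30 active warps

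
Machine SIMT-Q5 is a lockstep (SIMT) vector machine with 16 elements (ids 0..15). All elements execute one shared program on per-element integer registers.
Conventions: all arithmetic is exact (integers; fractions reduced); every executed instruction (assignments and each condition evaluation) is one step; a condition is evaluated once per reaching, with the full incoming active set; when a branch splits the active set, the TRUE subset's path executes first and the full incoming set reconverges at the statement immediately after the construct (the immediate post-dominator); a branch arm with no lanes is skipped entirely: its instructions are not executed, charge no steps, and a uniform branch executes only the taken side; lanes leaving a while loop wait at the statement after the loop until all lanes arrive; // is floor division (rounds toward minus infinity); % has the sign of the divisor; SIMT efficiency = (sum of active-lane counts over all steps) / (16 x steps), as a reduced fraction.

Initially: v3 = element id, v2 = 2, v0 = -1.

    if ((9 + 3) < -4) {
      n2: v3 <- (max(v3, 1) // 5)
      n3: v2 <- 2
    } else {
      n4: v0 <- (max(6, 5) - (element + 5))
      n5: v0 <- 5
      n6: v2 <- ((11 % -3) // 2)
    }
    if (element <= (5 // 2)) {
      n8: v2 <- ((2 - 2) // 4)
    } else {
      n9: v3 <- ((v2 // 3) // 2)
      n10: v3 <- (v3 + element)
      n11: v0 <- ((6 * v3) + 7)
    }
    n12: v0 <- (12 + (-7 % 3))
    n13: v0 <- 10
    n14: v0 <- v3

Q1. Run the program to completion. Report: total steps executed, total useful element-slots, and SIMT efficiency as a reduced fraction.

Answer: 12 steps, 170 useful, 85/96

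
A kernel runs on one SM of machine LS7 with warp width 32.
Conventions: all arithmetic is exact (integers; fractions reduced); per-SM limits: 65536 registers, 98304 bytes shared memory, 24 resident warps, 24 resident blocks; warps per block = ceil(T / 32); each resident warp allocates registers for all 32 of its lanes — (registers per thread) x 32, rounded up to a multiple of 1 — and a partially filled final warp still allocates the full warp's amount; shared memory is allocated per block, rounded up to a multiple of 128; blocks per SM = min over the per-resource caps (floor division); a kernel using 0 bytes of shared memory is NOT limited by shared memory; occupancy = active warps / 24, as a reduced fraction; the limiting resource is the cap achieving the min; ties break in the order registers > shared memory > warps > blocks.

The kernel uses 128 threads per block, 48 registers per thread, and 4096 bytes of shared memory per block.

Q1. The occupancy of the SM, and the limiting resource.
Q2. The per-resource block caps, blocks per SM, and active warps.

Answer: occupancy 1, limited by warps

registers: 10 blocks
shared memory: 24 blocks
warps: 6 blocks
blocks: 24 blocks

Answer: 6 blocks, 24 active warps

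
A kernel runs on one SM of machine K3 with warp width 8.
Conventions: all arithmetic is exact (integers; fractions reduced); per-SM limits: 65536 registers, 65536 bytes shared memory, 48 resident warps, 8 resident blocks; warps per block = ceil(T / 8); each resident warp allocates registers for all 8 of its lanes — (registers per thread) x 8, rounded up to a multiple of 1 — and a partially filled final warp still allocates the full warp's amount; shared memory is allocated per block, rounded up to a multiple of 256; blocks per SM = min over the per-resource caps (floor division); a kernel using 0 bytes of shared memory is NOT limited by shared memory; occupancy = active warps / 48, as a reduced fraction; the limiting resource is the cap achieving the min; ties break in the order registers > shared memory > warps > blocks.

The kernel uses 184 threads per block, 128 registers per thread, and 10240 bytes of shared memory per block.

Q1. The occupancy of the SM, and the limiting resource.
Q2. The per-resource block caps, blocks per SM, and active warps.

Answer: occupancy 23/24, limited by registers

registers: 2 blocks
shared memory: 6 blocks
warps: 2 blocks
blocks: 8 blocks

Answer: 2 blocks, 46 active warps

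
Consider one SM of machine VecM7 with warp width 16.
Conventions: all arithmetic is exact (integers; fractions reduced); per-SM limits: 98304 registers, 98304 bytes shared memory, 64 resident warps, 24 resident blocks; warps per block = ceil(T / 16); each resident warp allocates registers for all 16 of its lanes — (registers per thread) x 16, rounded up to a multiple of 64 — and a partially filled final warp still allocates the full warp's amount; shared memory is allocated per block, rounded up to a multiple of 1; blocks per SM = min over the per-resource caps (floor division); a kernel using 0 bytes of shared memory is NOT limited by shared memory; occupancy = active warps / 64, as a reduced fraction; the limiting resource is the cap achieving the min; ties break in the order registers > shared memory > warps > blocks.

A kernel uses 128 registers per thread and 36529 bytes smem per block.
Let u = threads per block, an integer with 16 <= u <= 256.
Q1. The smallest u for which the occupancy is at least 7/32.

Answer: u = 97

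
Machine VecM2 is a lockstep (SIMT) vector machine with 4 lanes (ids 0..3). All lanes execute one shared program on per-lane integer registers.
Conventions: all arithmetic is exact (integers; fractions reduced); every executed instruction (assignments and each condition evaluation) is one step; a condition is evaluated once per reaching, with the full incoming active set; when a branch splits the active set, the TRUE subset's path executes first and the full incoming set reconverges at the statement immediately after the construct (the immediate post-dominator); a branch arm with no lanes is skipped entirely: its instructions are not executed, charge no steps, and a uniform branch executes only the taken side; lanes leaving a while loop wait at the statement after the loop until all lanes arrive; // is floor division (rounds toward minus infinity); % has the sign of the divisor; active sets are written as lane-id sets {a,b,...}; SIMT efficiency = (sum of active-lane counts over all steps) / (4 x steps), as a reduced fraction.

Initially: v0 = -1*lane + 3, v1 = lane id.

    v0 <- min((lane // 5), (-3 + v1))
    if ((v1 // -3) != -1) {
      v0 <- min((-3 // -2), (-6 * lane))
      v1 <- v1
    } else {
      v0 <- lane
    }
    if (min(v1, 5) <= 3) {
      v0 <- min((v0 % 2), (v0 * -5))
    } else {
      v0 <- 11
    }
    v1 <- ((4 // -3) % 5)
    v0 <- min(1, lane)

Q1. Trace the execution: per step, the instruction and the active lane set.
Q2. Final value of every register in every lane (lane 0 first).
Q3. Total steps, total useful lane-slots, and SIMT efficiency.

step 0: v0 <- min((lane // 5), (-3 + v1)) {0,1,2,3}
step 1: eval ((v1 // -3) != -1)      {0,1,2,3}
step 2: v0 <- min((-3 // -2), (-6 * lane)) {0}
step 3: v1 <- v1                     {0}
step 4: v0 <- lane                   {1,2,3}
step 5: eval (min(v1, 5) <= 3)       {0,1,2,3}
step 6: v0 <- min((v0 % 2), (v0 * -5)) {0,1,2,3}
step 7: v1 <- ((4 // -3) % 5)        {0,1,2,3}
step 8: v0 <- min(1, lane)           {0,1,2,3}

Answer: 9 steps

v0: 0,1,1,1
v1: 3,3,3,3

steps = 9; useful = 29; efficiency = 29/36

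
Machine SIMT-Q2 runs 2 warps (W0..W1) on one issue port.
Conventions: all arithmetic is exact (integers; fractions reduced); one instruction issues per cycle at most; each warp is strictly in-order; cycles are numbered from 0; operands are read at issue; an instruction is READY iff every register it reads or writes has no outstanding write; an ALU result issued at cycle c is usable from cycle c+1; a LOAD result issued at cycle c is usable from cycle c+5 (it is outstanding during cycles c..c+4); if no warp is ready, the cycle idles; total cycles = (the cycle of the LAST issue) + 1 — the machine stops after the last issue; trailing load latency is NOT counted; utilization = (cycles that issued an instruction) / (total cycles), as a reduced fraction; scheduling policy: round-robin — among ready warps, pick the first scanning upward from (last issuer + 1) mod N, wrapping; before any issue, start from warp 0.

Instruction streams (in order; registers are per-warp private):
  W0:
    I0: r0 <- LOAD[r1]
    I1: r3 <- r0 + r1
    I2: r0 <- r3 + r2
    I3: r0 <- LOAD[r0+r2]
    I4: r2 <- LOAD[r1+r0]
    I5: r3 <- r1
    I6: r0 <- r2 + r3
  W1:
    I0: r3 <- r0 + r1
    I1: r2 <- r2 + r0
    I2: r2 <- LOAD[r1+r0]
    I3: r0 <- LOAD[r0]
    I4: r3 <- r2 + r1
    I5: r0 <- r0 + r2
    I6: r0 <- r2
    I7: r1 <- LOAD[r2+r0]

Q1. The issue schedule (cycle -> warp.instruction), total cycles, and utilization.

cycle 0: W0.I0
cycle 1: W1.I0
cycle 2: W1.I1
cycle 3: W1.I2
cycle 4: W1.I3
cycle 5: W0.I1
cycle 6: W0.I2
cycle 7: W0.I3
cycle 8: W1.I4
cycle 9: W1.I5
cycle 10: W1.I6
cycle 11: W1.I7
cycle 12: W0.I4
cycle 13: W0.I5
cycle 14: idle
cycle 15: idle
cycle 16: idle
cycle 17: W0.I6

Answer: 18 cycles, utilization 5/6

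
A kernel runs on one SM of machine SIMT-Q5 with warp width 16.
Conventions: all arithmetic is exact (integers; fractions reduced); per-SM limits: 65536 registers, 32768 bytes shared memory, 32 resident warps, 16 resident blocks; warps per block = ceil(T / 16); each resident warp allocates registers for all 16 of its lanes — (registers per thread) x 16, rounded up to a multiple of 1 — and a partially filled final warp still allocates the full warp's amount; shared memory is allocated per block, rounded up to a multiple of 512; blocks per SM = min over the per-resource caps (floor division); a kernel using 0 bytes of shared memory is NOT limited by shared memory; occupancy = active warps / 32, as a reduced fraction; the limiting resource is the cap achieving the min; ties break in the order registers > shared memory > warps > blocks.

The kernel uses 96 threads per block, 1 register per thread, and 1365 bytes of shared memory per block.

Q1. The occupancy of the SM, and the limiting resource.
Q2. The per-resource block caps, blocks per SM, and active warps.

Answer: occupancy 15/16, limited by warps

registers: 682 blocks
shared memory: 21 blocks
warps: 5 blocks
blocks: 16 blocks

Answer: 5 blocks, 30 active warps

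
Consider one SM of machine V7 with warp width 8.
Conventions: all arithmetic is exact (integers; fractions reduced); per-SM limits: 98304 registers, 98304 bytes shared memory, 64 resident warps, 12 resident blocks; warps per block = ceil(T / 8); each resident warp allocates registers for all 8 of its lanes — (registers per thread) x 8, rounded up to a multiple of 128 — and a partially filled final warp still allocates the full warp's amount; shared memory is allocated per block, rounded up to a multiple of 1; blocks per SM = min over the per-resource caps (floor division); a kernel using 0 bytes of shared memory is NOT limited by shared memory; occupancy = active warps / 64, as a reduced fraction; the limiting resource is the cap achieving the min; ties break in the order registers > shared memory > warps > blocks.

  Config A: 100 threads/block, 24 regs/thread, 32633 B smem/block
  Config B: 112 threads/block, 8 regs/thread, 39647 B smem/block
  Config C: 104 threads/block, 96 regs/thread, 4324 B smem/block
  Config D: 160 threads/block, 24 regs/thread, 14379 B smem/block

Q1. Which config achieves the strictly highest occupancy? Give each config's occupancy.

occupancies: A 39/64, B 7/16, C 13/16, D 15/16

Answer: D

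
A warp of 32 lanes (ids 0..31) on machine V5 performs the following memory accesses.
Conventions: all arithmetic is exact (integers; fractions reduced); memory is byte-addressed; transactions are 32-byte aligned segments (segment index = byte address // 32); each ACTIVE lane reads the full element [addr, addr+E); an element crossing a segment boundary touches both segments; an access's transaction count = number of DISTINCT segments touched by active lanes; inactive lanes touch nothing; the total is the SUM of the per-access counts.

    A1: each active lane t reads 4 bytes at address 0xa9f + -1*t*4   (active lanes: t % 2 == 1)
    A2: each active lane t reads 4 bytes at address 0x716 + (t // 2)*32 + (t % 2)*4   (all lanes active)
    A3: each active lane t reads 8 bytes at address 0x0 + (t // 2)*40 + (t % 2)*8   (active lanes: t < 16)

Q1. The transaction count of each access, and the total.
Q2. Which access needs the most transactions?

A1: 4 transactions
A2: 16 transactions
A3: 10 transactions

Answer: 4,16,10; total 30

Answer: A2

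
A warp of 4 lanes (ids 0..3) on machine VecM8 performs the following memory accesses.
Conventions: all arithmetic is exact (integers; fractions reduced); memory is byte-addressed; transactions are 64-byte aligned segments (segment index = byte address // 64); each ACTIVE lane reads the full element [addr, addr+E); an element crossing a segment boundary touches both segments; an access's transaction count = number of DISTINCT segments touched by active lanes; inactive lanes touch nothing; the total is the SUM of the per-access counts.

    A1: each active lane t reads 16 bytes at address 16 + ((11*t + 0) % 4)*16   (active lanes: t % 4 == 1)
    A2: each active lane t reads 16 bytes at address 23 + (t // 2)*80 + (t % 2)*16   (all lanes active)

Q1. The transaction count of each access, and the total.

A1: 1 transaction
A2: 3 transactions

Answer: 1,3; total 4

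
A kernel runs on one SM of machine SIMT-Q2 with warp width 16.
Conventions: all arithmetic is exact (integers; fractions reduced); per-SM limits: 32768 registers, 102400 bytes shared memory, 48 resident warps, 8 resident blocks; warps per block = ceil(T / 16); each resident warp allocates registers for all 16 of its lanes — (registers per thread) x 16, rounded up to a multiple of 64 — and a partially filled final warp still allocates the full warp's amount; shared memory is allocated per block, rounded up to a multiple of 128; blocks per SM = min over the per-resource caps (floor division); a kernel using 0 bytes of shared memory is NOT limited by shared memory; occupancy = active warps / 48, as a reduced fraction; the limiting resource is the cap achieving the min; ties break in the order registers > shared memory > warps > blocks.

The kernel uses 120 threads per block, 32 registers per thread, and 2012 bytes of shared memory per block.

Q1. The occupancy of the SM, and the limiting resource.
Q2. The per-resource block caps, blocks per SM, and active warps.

Answer: occupancy 1, limited by warps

registers: 8 blocks
shared memory: 50 blocks
warps: 6 blocks
blocks: 8 blocks

Answer: 6 blocks, 48 active warps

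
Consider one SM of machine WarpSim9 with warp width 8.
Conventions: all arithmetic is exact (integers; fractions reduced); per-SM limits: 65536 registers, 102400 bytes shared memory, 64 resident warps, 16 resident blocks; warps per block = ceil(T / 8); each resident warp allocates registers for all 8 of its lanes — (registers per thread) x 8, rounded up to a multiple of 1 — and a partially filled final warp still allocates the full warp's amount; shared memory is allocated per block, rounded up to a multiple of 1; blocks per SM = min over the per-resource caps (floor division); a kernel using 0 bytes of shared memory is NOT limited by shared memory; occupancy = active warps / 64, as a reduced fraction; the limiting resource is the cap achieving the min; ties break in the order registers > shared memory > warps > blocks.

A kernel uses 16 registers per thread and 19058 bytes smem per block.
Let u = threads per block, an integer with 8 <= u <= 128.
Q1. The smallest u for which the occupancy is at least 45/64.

Answer: u = 65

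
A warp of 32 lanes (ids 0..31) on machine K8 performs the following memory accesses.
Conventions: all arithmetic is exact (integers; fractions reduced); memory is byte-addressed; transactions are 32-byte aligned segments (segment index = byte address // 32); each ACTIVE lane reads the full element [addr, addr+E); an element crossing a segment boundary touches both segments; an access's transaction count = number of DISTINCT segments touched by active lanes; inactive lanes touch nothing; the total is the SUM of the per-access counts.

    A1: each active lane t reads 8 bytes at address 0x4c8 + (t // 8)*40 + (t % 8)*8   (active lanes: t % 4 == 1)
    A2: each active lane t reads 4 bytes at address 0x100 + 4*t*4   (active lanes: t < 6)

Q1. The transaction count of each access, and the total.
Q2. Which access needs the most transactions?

A1: 6 transactions
A2: 3 transactions

Answer: 6,3; total 9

Answer: A1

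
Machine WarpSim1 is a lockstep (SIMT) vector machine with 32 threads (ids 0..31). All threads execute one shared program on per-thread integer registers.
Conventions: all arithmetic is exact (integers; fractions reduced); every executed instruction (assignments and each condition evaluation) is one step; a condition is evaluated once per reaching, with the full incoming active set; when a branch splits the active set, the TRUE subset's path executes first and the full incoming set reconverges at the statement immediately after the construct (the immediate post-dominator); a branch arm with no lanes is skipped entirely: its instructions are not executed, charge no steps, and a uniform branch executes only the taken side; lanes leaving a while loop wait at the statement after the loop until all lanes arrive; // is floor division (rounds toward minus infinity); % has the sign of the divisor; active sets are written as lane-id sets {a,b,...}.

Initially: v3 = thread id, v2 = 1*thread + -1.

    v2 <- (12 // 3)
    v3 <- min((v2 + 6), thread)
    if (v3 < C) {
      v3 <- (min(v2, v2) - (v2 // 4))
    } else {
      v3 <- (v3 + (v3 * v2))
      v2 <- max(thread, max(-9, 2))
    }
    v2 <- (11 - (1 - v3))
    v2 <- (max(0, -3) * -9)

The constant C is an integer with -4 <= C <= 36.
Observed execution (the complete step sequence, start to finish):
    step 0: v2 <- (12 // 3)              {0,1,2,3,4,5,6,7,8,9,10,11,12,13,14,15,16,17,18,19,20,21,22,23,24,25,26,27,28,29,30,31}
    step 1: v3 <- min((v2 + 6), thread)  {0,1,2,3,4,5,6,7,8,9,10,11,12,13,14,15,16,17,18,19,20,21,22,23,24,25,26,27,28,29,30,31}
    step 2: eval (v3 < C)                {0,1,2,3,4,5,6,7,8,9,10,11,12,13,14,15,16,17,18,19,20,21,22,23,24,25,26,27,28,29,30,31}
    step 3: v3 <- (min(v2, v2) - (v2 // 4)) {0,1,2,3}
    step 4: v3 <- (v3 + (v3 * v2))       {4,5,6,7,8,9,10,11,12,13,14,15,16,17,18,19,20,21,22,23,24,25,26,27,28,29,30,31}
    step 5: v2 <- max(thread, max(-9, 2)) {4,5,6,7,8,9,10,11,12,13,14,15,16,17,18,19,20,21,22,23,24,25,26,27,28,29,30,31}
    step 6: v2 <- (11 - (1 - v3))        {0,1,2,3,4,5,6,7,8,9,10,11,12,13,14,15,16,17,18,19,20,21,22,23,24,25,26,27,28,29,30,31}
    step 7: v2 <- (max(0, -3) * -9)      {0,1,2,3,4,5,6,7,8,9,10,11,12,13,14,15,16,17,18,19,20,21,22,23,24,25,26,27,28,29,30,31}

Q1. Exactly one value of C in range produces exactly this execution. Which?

Answer: C = 4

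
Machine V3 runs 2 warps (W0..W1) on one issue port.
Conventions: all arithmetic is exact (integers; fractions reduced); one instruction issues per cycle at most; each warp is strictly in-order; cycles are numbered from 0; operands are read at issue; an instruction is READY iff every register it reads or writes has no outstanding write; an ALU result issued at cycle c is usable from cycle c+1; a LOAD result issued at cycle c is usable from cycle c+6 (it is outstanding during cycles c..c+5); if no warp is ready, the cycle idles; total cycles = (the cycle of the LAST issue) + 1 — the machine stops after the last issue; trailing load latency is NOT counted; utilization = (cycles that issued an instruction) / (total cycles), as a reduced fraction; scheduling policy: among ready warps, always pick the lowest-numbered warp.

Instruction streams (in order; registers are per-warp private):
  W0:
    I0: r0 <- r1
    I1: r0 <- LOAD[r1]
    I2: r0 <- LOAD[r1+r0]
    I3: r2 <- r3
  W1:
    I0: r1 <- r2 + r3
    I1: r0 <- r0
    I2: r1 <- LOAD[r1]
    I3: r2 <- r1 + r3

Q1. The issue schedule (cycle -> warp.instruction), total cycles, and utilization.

cycle 0: W0.I0
cycle 1: W0.I1
cycle 2: W1.I0
cycle 3: W1.I1
cycle 4: W1.I2
cycle 5: idle
cycle 6: idle
cycle 7: W0.I2
cycle 8: W0.I3
cycle 9: idle
cycle 10: W1.I3

Answer: 11 cycles, utilization 8/11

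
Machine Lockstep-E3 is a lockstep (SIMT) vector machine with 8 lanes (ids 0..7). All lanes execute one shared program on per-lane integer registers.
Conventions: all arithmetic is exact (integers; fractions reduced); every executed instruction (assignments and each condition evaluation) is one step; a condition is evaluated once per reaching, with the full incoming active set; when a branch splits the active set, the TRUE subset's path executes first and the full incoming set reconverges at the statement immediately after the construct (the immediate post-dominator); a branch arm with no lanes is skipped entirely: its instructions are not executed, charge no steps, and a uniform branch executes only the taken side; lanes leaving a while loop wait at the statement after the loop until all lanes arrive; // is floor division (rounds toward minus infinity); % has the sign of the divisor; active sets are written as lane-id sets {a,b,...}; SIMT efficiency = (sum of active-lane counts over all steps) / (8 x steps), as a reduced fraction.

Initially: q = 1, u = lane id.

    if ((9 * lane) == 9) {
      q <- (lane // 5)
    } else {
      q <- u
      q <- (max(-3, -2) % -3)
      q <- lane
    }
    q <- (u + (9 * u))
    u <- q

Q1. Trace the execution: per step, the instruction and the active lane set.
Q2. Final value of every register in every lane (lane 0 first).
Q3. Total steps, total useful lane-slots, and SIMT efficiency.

step 0: eval ((9 * lane) == 9)       {0,1,2,3,4,5,6,7}
step 1: q <- (lane // 5)             {1}
step 2: q <- u                       {0,2,3,4,5,6,7}
step 3: q <- (max(-3, -2) % -3)      {0,2,3,4,5,6,7}
step 4: q <- lane                    {0,2,3,4,5,6,7}
step 5: q <- (u + (9 * u))           {0,1,2,3,4,5,6,7}
step 6: u <- q                       {0,1,2,3,4,5,6,7}

Answer: 7 steps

q: 0,10,20,30,40,50,60,70
u: 0,10,20,30,40,50,60,70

steps = 7; useful = 46; efficiency = 46/56 = 23/28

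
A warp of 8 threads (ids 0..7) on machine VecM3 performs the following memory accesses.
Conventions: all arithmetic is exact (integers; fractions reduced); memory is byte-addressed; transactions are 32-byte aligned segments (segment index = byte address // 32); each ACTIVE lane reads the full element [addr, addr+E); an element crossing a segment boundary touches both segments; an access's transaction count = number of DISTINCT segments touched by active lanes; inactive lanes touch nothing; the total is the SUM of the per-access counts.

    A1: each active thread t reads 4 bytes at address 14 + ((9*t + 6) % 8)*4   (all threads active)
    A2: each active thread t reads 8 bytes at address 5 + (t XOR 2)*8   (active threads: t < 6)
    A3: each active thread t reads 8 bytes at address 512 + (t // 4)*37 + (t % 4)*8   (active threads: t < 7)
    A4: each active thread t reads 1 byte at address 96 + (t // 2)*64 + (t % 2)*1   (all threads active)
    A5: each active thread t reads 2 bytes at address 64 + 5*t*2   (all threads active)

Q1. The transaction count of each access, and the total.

A1: 2 transactions
A2: 3 transactions
A3: 2 transactions
A4: 4 transactions
A5: 3 transactions

Answer: 2,3,2,4,3; total 14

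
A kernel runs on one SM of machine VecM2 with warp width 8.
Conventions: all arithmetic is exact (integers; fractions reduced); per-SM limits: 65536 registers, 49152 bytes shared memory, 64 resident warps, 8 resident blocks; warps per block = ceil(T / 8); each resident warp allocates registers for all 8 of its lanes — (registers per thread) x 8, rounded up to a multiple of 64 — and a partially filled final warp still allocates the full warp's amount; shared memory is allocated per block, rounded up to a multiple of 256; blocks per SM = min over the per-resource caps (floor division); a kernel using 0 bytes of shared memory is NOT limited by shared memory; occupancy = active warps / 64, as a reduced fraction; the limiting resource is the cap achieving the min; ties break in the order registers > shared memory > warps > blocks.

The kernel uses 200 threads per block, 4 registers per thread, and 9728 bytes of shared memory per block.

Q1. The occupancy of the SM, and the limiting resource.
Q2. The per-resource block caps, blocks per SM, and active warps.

Answer: occupancy 25/32, limited by warps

registers: 40 blocks
shared memory: 5 blocks
warps: 2 blocks
blocks: 8 blocks

Answer: 2 blocks, 50 active warps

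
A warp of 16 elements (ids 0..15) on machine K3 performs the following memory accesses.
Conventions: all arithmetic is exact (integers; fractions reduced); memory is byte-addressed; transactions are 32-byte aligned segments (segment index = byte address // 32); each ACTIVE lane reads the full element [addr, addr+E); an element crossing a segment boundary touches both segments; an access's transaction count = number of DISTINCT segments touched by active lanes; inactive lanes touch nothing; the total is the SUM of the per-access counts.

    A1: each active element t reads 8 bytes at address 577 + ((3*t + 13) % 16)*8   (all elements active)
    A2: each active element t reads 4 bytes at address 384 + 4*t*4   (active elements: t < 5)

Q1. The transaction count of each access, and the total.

A1: 5 transactions
A2: 3 transactions

Answer: 5,3; total 8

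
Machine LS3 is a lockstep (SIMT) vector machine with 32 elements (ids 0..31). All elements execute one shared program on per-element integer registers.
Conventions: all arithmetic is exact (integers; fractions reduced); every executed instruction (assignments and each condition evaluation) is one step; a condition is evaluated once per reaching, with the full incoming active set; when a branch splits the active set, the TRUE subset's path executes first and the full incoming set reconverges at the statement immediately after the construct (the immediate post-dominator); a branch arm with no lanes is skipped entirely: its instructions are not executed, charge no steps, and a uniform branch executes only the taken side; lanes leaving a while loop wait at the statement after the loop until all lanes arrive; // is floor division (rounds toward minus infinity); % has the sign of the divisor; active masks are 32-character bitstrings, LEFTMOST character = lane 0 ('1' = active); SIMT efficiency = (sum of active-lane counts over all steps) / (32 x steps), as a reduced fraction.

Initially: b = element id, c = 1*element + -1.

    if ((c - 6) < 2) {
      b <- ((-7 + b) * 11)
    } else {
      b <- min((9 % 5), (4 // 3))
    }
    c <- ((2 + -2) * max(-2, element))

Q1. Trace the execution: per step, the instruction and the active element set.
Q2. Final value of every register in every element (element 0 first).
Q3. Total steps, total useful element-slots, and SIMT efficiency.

step 0: eval ((c - 6) < 2)           11111111111111111111111111111111
step 1: b <- ((-7 + b) * 11)         11111111100000000000000000000000
step 2: b <- min((9 % 5), (4 // 3))  00000000011111111111111111111111
step 3: c <- ((2 + -2) * max(-2, element)) 11111111111111111111111111111111

Answer: 4 steps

b: -77,-66,-55,-44,-33,-22,-11,0,11,1,1,1,1,1,1,1,1,1,1,1,1,1,1,1,1,1,1,1,1,1,1,1
c: 0,0,0,0,0,0,0,0,0,0,0,0,0,0,0,0,0,0,0,0,0,0,0,0,0,0,0,0,0,0,0,0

steps = 4; useful = 96; efficiency = 96/128 = 3/4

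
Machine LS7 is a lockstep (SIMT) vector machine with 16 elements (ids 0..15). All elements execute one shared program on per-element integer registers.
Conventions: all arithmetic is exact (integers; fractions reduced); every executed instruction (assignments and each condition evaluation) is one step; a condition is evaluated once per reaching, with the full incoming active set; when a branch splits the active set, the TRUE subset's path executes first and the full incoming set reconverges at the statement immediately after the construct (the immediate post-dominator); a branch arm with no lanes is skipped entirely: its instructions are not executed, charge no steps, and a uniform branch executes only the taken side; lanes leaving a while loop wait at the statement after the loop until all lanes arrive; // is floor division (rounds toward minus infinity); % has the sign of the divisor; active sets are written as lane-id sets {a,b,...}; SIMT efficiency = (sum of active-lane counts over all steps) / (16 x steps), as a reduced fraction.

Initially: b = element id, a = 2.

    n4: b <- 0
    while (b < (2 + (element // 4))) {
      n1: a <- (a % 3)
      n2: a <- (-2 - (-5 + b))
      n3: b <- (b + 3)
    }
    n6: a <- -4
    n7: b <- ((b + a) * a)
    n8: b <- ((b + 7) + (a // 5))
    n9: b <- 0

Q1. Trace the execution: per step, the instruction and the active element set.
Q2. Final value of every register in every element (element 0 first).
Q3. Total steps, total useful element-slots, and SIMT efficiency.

step 0: b <- 0                       {0,1,2,3,4,5,6,7,8,9,10,11,12,13,14,15}
step 1: eval (b < (2 + (element // 4))) {0,1,2,3,4,5,6,7,8,9,10,11,12,13,14,15}
step 2: a <- (a % 3)                 {0,1,2,3,4,5,6,7,8,9,10,11,12,13,14,15}
step 3: a <- (-2 - (-5 + b))         {0,1,2,3,4,5,6,7,8,9,10,11,12,13,14,15}
step 4: b <- (b + 3)                 {0,1,2,3,4,5,6,7,8,9,10,11,12,13,14,15}
step 5: eval (b < (2 + (element // 4))) {0,1,2,3,4,5,6,7,8,9,10,11,12,13,14,15}
step 6: a <- (a % 3)                 {8,9,10,11,12,13,14,15}
step 7: a <- (-2 - (-5 + b))         {8,9,10,11,12,13,14,15}
step 8: b <- (b + 3)                 {8,9,10,11,12,13,14,15}
step 9: eval (b < (2 + (element // 4))) {8,9,10,11,12,13,14,15}
step 10: a <- -4                      {0,1,2,3,4,5,6,7,8,9,10,11,12,13,14,15}
step 11: b <- ((b + a) * a)           {0,1,2,3,4,5,6,7,8,9,10,11,12,13,14,15}
step 12: b <- ((b + 7) + (a // 5))    {0,1,2,3,4,5,6,7,8,9,10,11,12,13,14,15}
step 13: b <- 0                       {0,1,2,3,4,5,6,7,8,9,10,11,12,13,14,15}

Answer: 14 steps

b: 0,0,0,0,0,0,0,0,0,0,0,0,0,0,0,0
a: -4,-4,-4,-4,-4,-4,-4,-4,-4,-4,-4,-4,-4,-4,-4,-4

steps = 14; useful = 192; efficiency = 192/224 = 6/7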